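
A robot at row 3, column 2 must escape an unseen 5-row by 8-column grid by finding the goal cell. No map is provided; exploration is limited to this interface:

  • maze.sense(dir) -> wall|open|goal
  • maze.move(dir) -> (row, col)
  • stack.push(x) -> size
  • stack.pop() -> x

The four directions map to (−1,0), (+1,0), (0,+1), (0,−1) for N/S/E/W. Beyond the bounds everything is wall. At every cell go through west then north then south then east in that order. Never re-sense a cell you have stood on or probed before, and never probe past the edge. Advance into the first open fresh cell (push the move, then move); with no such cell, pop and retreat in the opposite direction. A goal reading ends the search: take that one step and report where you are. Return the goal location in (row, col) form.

~$ sense dir=west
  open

~$ push x=west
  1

~$ move dir=west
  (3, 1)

~$ sense dir=west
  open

~$ push x=west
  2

~$ move dir=west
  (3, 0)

~$ sense dir=north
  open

~$ push x=north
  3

~$ move dir=north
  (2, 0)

~$ sense dir=north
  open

~$ push x=north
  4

~$ move dir=north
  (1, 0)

~$ sense dir=north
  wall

~$ sense dir=east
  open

~$ push x=east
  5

~$ move dir=east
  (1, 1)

~$ sense dir=north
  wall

~$ sense dir=south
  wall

~$ sense dir=east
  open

~$ push x=east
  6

~$ move dir=east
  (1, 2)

~$ sense dir=north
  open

~$ push x=north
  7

~$ move dir=north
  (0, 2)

~$ sense dir=east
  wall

~$ pop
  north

~$ move dir=south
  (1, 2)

~$ sense dir=south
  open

~$ push x=south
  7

~$ move dir=south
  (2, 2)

~$ sense dir=east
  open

~$ push x=east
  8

~$ move dir=east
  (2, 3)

~$ sense dir=north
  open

~$ push x=north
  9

~$ move dir=north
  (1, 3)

~$ sense dir=east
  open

~$ push x=east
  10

~$ move dir=east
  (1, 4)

~$ sense dir=north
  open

~$ push x=north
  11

~$ move dir=north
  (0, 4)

~$ sense dir=east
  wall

~$ pop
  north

~$ move dir=south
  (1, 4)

~$ sense dir=south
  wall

~$ sense dir=east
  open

~$ push x=east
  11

~$ move dir=east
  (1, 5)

~$ sense dir=south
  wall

~$ sense dir=east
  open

~$ push x=east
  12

~$ move dir=east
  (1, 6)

~$ sense dir=north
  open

~$ push x=north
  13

~$ move dir=north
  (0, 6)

~$ sense dir=east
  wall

~$ pop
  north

~$ move dir=south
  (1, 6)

~$ sense dir=south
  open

~$ push x=south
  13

~$ move dir=south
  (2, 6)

~$ sense dir=south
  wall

~$ sense dir=east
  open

~$ push x=east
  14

~$ move dir=east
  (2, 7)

~$ sense dir=north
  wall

~$ sense dir=south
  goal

~$ move dir=south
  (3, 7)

Answer: (3, 7)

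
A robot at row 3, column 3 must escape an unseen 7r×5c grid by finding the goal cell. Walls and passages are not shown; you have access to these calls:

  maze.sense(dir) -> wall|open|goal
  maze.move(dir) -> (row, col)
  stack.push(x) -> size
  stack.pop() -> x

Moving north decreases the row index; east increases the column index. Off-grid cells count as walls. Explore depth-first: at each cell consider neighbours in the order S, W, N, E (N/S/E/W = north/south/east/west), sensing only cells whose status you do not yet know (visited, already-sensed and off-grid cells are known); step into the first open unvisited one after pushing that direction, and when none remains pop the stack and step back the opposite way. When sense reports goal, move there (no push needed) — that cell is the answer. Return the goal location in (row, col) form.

[in] sense south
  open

[in] push south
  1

[in] move south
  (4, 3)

[in] sense south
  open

[in] push south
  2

[in] move south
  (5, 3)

[in] sense south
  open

[in] push south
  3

[in] move south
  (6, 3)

[in] sense west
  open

[in] push west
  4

[in] move west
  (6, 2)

[in] sense west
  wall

[in] sense north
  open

[in] push north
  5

[in] move north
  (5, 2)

[in] sense west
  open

[in] push west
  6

[in] move west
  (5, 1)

[in] sense west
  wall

[in] sense north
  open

[in] push north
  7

[in] move north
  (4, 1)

[in] sense west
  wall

[in] sense north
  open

[in] push north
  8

[in] move north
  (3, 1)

[in] sense west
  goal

[in] move west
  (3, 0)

Answer: (3, 0)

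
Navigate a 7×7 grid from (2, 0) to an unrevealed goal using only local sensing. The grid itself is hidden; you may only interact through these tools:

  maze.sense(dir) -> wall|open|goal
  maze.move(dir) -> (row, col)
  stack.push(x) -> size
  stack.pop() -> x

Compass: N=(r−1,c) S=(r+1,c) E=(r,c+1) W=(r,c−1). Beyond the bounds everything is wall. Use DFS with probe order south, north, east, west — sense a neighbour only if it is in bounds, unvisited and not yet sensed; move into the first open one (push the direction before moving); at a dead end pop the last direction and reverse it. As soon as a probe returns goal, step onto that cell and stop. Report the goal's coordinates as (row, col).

==> maze.sense(dir='south')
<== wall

==> maze.sense(dir='north')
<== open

==> stack.push(x='north')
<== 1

==> maze.move(dir='north')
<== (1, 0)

==> maze.sense(dir='north')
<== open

==> stack.push(x='north')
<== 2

==> maze.move(dir='north')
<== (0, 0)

==> maze.sense(dir='east')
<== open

==> stack.push(x='east')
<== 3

==> maze.move(dir='east')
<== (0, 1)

==> maze.sense(dir='south')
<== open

==> stack.push(x='south')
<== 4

==> maze.move(dir='south')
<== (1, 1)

==> maze.sense(dir='south')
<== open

==> stack.push(x='south')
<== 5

==> maze.move(dir='south')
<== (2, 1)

==> maze.sense(dir='south')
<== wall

==> maze.sense(dir='east')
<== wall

==> stack.pop()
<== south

==> maze.move(dir='north')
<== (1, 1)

==> maze.sense(dir='east')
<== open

==> stack.push(x='east')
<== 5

==> maze.move(dir='east')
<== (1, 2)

==> maze.sense(dir='north')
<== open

==> stack.push(x='north')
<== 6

==> maze.move(dir='north')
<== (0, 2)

==> maze.sense(dir='east')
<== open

==> stack.push(x='east')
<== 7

==> maze.move(dir='east')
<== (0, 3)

==> maze.sense(dir='south')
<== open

==> stack.push(x='south')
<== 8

==> maze.move(dir='south')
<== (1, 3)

==> maze.sense(dir='south')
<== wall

==> maze.sense(dir='east')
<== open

==> stack.push(x='east')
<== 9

==> maze.move(dir='east')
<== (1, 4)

==> maze.sense(dir='south')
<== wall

==> maze.sense(dir='north')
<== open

==> stack.push(x='north')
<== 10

==> maze.move(dir='north')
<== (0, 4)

==> maze.sense(dir='east')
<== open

==> stack.push(x='east')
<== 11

==> maze.move(dir='east')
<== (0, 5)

==> maze.sense(dir='south')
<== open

==> stack.push(x='south')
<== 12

==> maze.move(dir='south')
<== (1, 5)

==> maze.sense(dir='south')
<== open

==> stack.push(x='south')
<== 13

==> maze.move(dir='south')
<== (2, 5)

==> maze.sense(dir='south')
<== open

==> stack.push(x='south')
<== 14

==> maze.move(dir='south')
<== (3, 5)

==> maze.sense(dir='south')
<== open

==> stack.push(x='south')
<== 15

==> maze.move(dir='south')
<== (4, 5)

==> maze.sense(dir='south')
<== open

==> stack.push(x='south')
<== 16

==> maze.move(dir='south')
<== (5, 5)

==> maze.sense(dir='south')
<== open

==> stack.push(x='south')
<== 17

==> maze.move(dir='south')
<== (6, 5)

==> maze.sense(dir='east')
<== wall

==> maze.sense(dir='west')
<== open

==> stack.push(x='west')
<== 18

==> maze.move(dir='west')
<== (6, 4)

==> maze.sense(dir='north')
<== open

==> stack.push(x='north')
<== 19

==> maze.move(dir='north')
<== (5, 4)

==> maze.sense(dir='north')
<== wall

==> maze.sense(dir='west')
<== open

==> stack.push(x='west')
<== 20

==> maze.move(dir='west')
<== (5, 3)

==> maze.sense(dir='south')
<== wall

==> maze.sense(dir='north')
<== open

==> stack.push(x='north')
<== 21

==> maze.move(dir='north')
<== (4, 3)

==> maze.sense(dir='north')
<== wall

==> maze.sense(dir='west')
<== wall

==> stack.pop()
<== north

==> maze.move(dir='south')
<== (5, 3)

==> maze.sense(dir='west')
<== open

==> stack.push(x='west')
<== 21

==> maze.move(dir='west')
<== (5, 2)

==> maze.sense(dir='south')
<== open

==> stack.push(x='south')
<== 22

==> maze.move(dir='south')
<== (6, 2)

==> maze.sense(dir='west')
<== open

==> stack.push(x='west')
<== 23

==> maze.move(dir='west')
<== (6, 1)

==> maze.sense(dir='north')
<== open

==> stack.push(x='north')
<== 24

==> maze.move(dir='north')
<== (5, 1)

==> maze.sense(dir='north')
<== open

==> stack.push(x='north')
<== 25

==> maze.move(dir='north')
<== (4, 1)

==> maze.sense(dir='west')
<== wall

==> stack.pop()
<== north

==> maze.move(dir='south')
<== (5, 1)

==> maze.sense(dir='west')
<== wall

==> stack.pop()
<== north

==> maze.move(dir='south')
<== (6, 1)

==> maze.sense(dir='west')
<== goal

==> maze.move(dir='west')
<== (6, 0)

Answer: (6, 0)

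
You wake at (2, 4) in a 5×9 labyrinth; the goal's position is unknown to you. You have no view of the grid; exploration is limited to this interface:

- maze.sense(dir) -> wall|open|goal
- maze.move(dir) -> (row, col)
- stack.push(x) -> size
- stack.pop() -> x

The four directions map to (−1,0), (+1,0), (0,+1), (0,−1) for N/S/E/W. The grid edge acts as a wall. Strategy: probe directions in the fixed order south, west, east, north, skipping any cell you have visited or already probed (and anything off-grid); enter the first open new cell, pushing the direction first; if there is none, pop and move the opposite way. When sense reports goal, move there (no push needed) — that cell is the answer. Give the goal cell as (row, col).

Calling sense passing dir: south, and get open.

I run push passing x: south, and get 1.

Next I call move passing dir: south, → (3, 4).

Then sense passing dir: south, : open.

I try push passing x: south, and get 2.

Invoking move passing dir: south, and get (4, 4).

Next I call sense passing dir: west, : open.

I try push passing x: west, — result: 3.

Calling move passing dir: west, which returns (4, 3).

I run sense passing dir: west, and get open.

I use push passing x: west, — result: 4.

Using move passing dir: west, and get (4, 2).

I use sense passing dir: west, and observe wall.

Next I call sense passing dir: north, : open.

I try push passing x: north, giving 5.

Calling move passing dir: north, and observe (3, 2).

I call sense passing dir: west, which returns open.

I try push passing x: west, → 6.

I try move passing dir: west, : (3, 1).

Now I run sense passing dir: west, : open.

Now I run push passing x: west, — result: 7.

Next I call move passing dir: west, giving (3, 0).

Next I call sense passing dir: south, — result: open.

Then push passing x: south, : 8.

Calling move passing dir: south, — result: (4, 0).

Then pop(), and get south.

Now I run move passing dir: north, and get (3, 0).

I call sense passing dir: north, giving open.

Using push passing x: north, yielding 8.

I run move passing dir: north, and observe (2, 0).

Then sense passing dir: east, yielding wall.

I invoke sense passing dir: north, yielding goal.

I run move passing dir: north, : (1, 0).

Answer: (1, 0)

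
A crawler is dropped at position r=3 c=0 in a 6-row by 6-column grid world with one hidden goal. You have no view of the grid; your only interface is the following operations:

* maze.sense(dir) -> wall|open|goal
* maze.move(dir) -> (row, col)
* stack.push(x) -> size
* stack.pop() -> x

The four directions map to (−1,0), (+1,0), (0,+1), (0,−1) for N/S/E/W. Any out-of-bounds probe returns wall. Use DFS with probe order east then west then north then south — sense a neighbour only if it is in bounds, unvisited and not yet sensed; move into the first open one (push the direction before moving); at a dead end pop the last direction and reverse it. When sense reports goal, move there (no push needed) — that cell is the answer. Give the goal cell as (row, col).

% maze.sense dir→east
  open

% stack.push x→east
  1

% maze.move dir→east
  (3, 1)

% maze.sense dir→east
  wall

% maze.sense dir→north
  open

% stack.push x→north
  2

% maze.move dir→north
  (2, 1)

% maze.sense dir→east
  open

% stack.push x→east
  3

% maze.move dir→east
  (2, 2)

% maze.sense dir→east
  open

% stack.push x→east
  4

% maze.move dir→east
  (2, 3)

% maze.sense dir→east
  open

% stack.push x→east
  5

% maze.move dir→east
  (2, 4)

% maze.sense dir→east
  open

% stack.push x→east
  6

% maze.move dir→east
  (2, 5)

% maze.sense dir→north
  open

% stack.push x→north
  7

% maze.move dir→north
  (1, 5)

% maze.sense dir→west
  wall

% maze.sense dir→north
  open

% stack.push x→north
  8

% maze.move dir→north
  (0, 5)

% maze.sense dir→west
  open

% stack.push x→west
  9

% maze.move dir→west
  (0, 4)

% maze.sense dir→west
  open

% stack.push x→west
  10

% maze.move dir→west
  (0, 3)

% maze.sense dir→west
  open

% stack.push x→west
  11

% maze.move dir→west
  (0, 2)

% maze.sense dir→west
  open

% stack.push x→west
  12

% maze.move dir→west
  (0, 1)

% maze.sense dir→west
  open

% stack.push x→west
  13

% maze.move dir→west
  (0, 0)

% maze.sense dir→south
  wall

% stack.pop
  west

% maze.move dir→east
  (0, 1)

% maze.sense dir→south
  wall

% stack.pop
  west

% maze.move dir→east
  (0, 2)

% maze.sense dir→south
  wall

% stack.pop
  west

% maze.move dir→east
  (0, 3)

% maze.sense dir→south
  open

% stack.push x→south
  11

% maze.move dir→south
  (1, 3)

% stack.pop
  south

% maze.move dir→north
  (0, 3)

% stack.pop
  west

% maze.move dir→east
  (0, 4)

% stack.pop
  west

% maze.move dir→east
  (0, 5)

% stack.pop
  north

% maze.move dir→south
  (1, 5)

% stack.pop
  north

% maze.move dir→south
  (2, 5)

% maze.sense dir→south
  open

% stack.push x→south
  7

% maze.move dir→south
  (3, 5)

% maze.sense dir→west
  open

% stack.push x→west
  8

% maze.move dir→west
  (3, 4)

% maze.sense dir→west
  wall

% maze.sense dir→south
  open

% stack.push x→south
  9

% maze.move dir→south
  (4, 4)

% maze.sense dir→east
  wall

% maze.sense dir→west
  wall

% maze.sense dir→south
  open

% stack.push x→south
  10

% maze.move dir→south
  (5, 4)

% maze.sense dir→east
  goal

% maze.move dir→east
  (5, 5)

Answer: (5, 5)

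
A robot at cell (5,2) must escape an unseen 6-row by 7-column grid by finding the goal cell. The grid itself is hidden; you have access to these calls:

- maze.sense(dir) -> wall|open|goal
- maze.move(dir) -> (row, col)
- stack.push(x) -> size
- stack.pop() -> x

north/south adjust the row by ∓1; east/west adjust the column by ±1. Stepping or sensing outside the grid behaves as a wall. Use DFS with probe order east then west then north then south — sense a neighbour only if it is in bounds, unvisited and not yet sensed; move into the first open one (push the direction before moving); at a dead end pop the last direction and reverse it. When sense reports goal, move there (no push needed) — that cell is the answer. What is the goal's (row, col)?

Then maze.sense on dir→east, : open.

Using stack.push on x→east, and observe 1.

I invoke maze.move on dir→east, giving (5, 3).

Next I call maze.sense on dir→east, giving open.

I call stack.push on x→east, and observe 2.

I run maze.move on dir→east, yielding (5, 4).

Next I call maze.sense on dir→east, yielding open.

I use stack.push on x→east, and see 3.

I run maze.move on dir→east, which returns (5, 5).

I call maze.sense on dir→east, and see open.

I use stack.push on x→east, and observe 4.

I use maze.move on dir→east, — result: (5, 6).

I try maze.sense on dir→north, which returns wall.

Using stack.pop, and see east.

I run maze.move on dir→west, which returns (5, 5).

Then maze.sense on dir→north, which returns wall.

I run stack.pop(), : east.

I try maze.move on dir→west, and see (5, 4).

I use maze.sense on dir→north, and observe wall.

Using stack.pop, yielding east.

I invoke maze.move on dir→west, and get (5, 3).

I run maze.sense on dir→north, and see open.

I call stack.push on x→north, and observe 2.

I run maze.move on dir→north, — result: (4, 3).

I invoke maze.sense on dir→west, and get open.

Calling stack.push on x→west, → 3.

Using maze.move on dir→west, and see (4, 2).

Now I run maze.sense on dir→west, and see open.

I try stack.push on x→west, yielding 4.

Next I call maze.move on dir→west, giving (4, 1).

Invoking maze.sense on dir→west, and get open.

I call stack.push on x→west, yielding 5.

I invoke maze.move on dir→west, : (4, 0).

Invoking maze.sense on dir→north, and see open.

I run stack.push on x→north, which returns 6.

Now I run maze.move on dir→north, which returns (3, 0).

I try maze.sense on dir→east, → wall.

Invoking maze.sense on dir→north, and observe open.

I try stack.push on x→north, yielding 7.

Then maze.move on dir→north, — result: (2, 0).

I try maze.sense on dir→east, which returns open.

Calling stack.push on x→east, which returns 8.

Using maze.move on dir→east, giving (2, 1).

I run maze.sense on dir→east, and get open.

Next I call stack.push on x→east, giving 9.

Then maze.move on dir→east, — result: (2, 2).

I use maze.sense on dir→east, and see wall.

Using maze.sense on dir→north, giving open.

I run stack.push on x→north, giving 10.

Next I call maze.move on dir→north, and see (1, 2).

I invoke maze.sense on dir→east, → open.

I try stack.push on x→east, and see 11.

Now I run maze.move on dir→east, : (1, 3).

Now I run maze.sense on dir→east, and see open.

I run stack.push on x→east, : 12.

I try maze.move on dir→east, and get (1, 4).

Next I call maze.sense on dir→east, → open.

Next I call stack.push on x→east, and observe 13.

I run maze.move on dir→east, : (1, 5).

Using maze.sense on dir→east, and observe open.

I call stack.push on x→east, which returns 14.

Calling maze.move on dir→east, : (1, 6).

Then maze.sense on dir→north, which returns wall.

Now I run maze.sense on dir→south, and observe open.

I invoke stack.push on x→south, → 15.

I try maze.move on dir→south, giving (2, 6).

I try maze.sense on dir→west, which returns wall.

Invoking maze.sense on dir→south, which returns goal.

Using maze.move on dir→south, which returns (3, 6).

Answer: (3, 6)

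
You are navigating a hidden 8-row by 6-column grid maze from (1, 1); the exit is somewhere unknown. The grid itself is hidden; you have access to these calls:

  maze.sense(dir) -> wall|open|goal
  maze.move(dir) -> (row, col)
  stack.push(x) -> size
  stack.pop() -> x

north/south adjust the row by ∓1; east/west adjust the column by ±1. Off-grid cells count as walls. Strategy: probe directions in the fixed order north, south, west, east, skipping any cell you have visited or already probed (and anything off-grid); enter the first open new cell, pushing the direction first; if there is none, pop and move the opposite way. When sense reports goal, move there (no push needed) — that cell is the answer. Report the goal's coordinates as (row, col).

Action: maze.sense[dir=north]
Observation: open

Action: stack.push[x=north]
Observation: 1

Action: maze.move[dir=north]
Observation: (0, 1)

Action: maze.sense[dir=west]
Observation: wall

Action: maze.sense[dir=east]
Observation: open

Action: stack.push[x=east]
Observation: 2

Action: maze.move[dir=east]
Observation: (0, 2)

Action: maze.sense[dir=south]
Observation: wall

Action: maze.sense[dir=east]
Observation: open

Action: stack.push[x=east]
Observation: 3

Action: maze.move[dir=east]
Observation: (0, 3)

Action: maze.sense[dir=south]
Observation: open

Action: stack.push[x=south]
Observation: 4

Action: maze.move[dir=south]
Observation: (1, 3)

Action: maze.sense[dir=south]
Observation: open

Action: stack.push[x=south]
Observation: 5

Action: maze.move[dir=south]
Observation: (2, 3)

Action: maze.sense[dir=south]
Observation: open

Action: stack.push[x=south]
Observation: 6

Action: maze.move[dir=south]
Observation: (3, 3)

Action: maze.sense[dir=south]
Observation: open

Action: stack.push[x=south]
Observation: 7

Action: maze.move[dir=south]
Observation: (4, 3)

Action: maze.sense[dir=south]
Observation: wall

Action: maze.sense[dir=west]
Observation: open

Action: stack.push[x=west]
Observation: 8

Action: maze.move[dir=west]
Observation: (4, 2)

Action: maze.sense[dir=north]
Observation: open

Action: stack.push[x=north]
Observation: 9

Action: maze.move[dir=north]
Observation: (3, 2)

Action: maze.sense[dir=north]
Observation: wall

Action: maze.sense[dir=west]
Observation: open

Action: stack.push[x=west]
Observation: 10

Action: maze.move[dir=west]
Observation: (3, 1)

Action: maze.sense[dir=north]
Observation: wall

Action: maze.sense[dir=south]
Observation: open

Action: stack.push[x=south]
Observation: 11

Action: maze.move[dir=south]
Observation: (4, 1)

Action: maze.sense[dir=south]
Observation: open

Action: stack.push[x=south]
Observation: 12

Action: maze.move[dir=south]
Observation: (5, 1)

Action: maze.sense[dir=south]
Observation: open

Action: stack.push[x=south]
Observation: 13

Action: maze.move[dir=south]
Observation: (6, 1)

Action: maze.sense[dir=south]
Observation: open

Action: stack.push[x=south]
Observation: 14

Action: maze.move[dir=south]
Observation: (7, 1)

Action: maze.sense[dir=west]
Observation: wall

Action: maze.sense[dir=east]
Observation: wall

Action: stack.pop[]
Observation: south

Action: maze.move[dir=north]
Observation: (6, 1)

Action: maze.sense[dir=west]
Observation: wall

Action: maze.sense[dir=east]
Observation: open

Action: stack.push[x=east]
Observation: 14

Action: maze.move[dir=east]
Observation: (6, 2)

Action: maze.sense[dir=north]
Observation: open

Action: stack.push[x=north]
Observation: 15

Action: maze.move[dir=north]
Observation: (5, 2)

Action: stack.pop[]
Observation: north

Action: maze.move[dir=south]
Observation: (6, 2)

Action: maze.sense[dir=east]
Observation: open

Action: stack.push[x=east]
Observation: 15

Action: maze.move[dir=east]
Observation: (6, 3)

Action: maze.sense[dir=south]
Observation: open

Action: stack.push[x=south]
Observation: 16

Action: maze.move[dir=south]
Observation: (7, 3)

Action: maze.sense[dir=east]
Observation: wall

Action: stack.pop[]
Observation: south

Action: maze.move[dir=north]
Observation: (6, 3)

Action: maze.sense[dir=east]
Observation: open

Action: stack.push[x=east]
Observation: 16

Action: maze.move[dir=east]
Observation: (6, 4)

Action: maze.sense[dir=north]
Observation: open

Action: stack.push[x=north]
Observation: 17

Action: maze.move[dir=north]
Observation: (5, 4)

Action: maze.sense[dir=north]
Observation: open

Action: stack.push[x=north]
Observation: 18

Action: maze.move[dir=north]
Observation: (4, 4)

Action: maze.sense[dir=north]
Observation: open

Action: stack.push[x=north]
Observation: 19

Action: maze.move[dir=north]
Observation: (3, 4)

Action: maze.sense[dir=north]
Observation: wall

Action: maze.sense[dir=east]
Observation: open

Action: stack.push[x=east]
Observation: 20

Action: maze.move[dir=east]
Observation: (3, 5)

Action: maze.sense[dir=north]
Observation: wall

Action: maze.sense[dir=south]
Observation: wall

Action: stack.pop[]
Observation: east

Action: maze.move[dir=west]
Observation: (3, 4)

Action: stack.pop[]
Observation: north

Action: maze.move[dir=south]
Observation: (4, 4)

Action: stack.pop[]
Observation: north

Action: maze.move[dir=south]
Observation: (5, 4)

Action: maze.sense[dir=east]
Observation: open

Action: stack.push[x=east]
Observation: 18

Action: maze.move[dir=east]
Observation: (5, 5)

Action: maze.sense[dir=south]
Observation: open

Action: stack.push[x=south]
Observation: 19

Action: maze.move[dir=south]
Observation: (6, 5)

Action: maze.sense[dir=south]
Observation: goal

Action: maze.move[dir=south]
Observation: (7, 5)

Answer: (7, 5)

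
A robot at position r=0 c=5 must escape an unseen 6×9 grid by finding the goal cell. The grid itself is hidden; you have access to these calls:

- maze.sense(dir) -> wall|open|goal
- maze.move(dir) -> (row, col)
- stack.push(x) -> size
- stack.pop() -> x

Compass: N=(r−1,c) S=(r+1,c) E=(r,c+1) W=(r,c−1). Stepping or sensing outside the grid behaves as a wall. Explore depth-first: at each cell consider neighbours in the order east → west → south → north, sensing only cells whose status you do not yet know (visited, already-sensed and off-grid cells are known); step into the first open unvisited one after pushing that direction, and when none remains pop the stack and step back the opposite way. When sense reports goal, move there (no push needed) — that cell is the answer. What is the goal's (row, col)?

;; maze.sense(dir→east) : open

;; stack.push(x→east) : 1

;; maze.move(dir→east) : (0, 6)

;; maze.sense(dir→east) : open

;; stack.push(x→east) : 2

;; maze.move(dir→east) : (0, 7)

;; maze.sense(dir→east) : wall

;; maze.sense(dir→south) : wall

;; stack.pop() : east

;; maze.move(dir→west) : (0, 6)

;; maze.sense(dir→south) : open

;; stack.push(x→south) : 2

;; maze.move(dir→south) : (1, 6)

;; maze.sense(dir→west) : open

;; stack.push(x→west) : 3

;; maze.move(dir→west) : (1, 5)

;; maze.sense(dir→west) : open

;; stack.push(x→west) : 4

;; maze.move(dir→west) : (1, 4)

;; maze.sense(dir→west) : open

;; stack.push(x→west) : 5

;; maze.move(dir→west) : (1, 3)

;; maze.sense(dir→west) : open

;; stack.push(x→west) : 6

;; maze.move(dir→west) : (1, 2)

;; maze.sense(dir→west) : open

;; stack.push(x→west) : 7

;; maze.move(dir→west) : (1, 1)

;; maze.sense(dir→west) : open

;; stack.push(x→west) : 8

;; maze.move(dir→west) : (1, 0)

;; maze.sense(dir→south) : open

;; stack.push(x→south) : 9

;; maze.move(dir→south) : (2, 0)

;; maze.sense(dir→east) : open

;; stack.push(x→east) : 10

;; maze.move(dir→east) : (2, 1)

;; maze.sense(dir→east) : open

;; stack.push(x→east) : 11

;; maze.move(dir→east) : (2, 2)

;; maze.sense(dir→east) : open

;; stack.push(x→east) : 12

;; maze.move(dir→east) : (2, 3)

;; maze.sense(dir→east) : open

;; stack.push(x→east) : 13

;; maze.move(dir→east) : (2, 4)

;; maze.sense(dir→east) : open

;; stack.push(x→east) : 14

;; maze.move(dir→east) : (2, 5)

;; maze.sense(dir→east) : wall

;; maze.sense(dir→south) : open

;; stack.push(x→south) : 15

;; maze.move(dir→south) : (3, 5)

;; maze.sense(dir→east) : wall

;; maze.sense(dir→west) : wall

;; maze.sense(dir→south) : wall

;; stack.pop() : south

;; maze.move(dir→north) : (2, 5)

;; stack.pop() : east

;; maze.move(dir→west) : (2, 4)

;; stack.pop() : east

;; maze.move(dir→west) : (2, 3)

;; maze.sense(dir→south) : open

;; stack.push(x→south) : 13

;; maze.move(dir→south) : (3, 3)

;; maze.sense(dir→west) : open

;; stack.push(x→west) : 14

;; maze.move(dir→west) : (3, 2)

;; maze.sense(dir→west) : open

;; stack.push(x→west) : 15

;; maze.move(dir→west) : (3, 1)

;; maze.sense(dir→west) : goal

;; maze.move(dir→west) : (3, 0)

Answer: (3, 0)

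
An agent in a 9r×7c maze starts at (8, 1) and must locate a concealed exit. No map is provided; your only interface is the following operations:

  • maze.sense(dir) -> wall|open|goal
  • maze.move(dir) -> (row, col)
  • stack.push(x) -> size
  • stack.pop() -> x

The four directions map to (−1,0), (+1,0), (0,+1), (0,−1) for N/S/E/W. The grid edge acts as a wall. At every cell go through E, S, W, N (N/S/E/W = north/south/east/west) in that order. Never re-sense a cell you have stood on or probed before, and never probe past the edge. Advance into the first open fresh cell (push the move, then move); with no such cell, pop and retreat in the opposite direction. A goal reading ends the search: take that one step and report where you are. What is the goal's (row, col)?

Act: maze.sense[dir=east]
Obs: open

Act: stack.push[x=east]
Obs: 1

Act: maze.move[dir=east]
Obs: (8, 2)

Act: maze.sense[dir=east]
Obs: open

Act: stack.push[x=east]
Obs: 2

Act: maze.move[dir=east]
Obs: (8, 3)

Act: maze.sense[dir=east]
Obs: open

Act: stack.push[x=east]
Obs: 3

Act: maze.move[dir=east]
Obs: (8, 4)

Act: maze.sense[dir=east]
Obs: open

Act: stack.push[x=east]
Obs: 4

Act: maze.move[dir=east]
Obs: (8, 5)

Act: maze.sense[dir=east]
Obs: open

Act: stack.push[x=east]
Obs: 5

Act: maze.move[dir=east]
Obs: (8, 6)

Act: maze.sense[dir=north]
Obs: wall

Act: stack.pop[]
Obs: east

Act: maze.move[dir=west]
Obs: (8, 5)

Act: maze.sense[dir=north]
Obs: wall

Act: stack.pop[]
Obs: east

Act: maze.move[dir=west]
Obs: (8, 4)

Act: maze.sense[dir=north]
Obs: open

Act: stack.push[x=north]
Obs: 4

Act: maze.move[dir=north]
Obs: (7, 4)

Act: maze.sense[dir=west]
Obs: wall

Act: maze.sense[dir=north]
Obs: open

Act: stack.push[x=north]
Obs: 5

Act: maze.move[dir=north]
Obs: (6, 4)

Act: maze.sense[dir=east]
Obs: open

Act: stack.push[x=east]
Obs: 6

Act: maze.move[dir=east]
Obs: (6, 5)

Act: maze.sense[dir=east]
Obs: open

Act: stack.push[x=east]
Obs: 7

Act: maze.move[dir=east]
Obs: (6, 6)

Act: maze.sense[dir=north]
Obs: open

Act: stack.push[x=north]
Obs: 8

Act: maze.move[dir=north]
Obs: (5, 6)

Act: maze.sense[dir=west]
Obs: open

Act: stack.push[x=west]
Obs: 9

Act: maze.move[dir=west]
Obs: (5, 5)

Act: maze.sense[dir=west]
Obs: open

Act: stack.push[x=west]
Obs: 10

Act: maze.move[dir=west]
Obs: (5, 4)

Act: maze.sense[dir=west]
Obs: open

Act: stack.push[x=west]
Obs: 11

Act: maze.move[dir=west]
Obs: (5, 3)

Act: maze.sense[dir=south]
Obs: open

Act: stack.push[x=south]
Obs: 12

Act: maze.move[dir=south]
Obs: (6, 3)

Act: maze.sense[dir=west]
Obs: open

Act: stack.push[x=west]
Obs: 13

Act: maze.move[dir=west]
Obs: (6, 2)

Act: maze.sense[dir=south]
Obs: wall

Act: maze.sense[dir=west]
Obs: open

Act: stack.push[x=west]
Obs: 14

Act: maze.move[dir=west]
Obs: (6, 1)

Act: maze.sense[dir=south]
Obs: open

Act: stack.push[x=south]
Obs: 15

Act: maze.move[dir=south]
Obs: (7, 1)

Act: maze.sense[dir=west]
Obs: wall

Act: stack.pop[]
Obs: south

Act: maze.move[dir=north]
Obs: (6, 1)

Act: maze.sense[dir=west]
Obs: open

Act: stack.push[x=west]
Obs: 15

Act: maze.move[dir=west]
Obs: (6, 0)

Act: maze.sense[dir=north]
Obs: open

Act: stack.push[x=north]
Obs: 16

Act: maze.move[dir=north]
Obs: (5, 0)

Act: maze.sense[dir=east]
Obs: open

Act: stack.push[x=east]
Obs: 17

Act: maze.move[dir=east]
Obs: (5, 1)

Act: maze.sense[dir=east]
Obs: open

Act: stack.push[x=east]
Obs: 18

Act: maze.move[dir=east]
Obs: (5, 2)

Act: maze.sense[dir=north]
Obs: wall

Act: stack.pop[]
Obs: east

Act: maze.move[dir=west]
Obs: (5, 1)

Act: maze.sense[dir=north]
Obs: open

Act: stack.push[x=north]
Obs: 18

Act: maze.move[dir=north]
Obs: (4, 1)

Act: maze.sense[dir=west]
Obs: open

Act: stack.push[x=west]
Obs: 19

Act: maze.move[dir=west]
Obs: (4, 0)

Act: maze.sense[dir=north]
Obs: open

Act: stack.push[x=north]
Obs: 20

Act: maze.move[dir=north]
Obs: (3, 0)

Act: maze.sense[dir=east]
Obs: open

Act: stack.push[x=east]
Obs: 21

Act: maze.move[dir=east]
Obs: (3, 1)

Act: maze.sense[dir=east]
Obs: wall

Act: maze.sense[dir=north]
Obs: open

Act: stack.push[x=north]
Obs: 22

Act: maze.move[dir=north]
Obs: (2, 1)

Act: maze.sense[dir=east]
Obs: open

Act: stack.push[x=east]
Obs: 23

Act: maze.move[dir=east]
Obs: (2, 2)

Act: maze.sense[dir=east]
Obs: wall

Act: maze.sense[dir=north]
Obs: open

Act: stack.push[x=north]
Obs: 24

Act: maze.move[dir=north]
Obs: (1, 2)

Act: maze.sense[dir=east]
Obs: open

Act: stack.push[x=east]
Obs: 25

Act: maze.move[dir=east]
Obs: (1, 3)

Act: maze.sense[dir=east]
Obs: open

Act: stack.push[x=east]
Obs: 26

Act: maze.move[dir=east]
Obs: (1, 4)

Act: maze.sense[dir=east]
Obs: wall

Act: maze.sense[dir=south]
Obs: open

Act: stack.push[x=south]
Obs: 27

Act: maze.move[dir=south]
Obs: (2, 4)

Act: maze.sense[dir=east]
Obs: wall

Act: maze.sense[dir=south]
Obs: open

Act: stack.push[x=south]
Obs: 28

Act: maze.move[dir=south]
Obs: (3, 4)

Act: maze.sense[dir=east]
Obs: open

Act: stack.push[x=east]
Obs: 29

Act: maze.move[dir=east]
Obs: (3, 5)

Act: maze.sense[dir=east]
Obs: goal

Act: maze.move[dir=east]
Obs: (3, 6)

Answer: (3, 6)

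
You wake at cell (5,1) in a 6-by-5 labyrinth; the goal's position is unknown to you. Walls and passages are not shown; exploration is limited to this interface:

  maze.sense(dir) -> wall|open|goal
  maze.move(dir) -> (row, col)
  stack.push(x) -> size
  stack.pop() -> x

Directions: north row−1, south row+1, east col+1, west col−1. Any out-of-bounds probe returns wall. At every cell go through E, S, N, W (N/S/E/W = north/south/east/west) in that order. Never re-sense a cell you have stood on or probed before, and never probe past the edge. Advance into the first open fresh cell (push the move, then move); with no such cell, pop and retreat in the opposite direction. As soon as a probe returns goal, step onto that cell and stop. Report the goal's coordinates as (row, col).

$ maze.sense dir→east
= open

$ stack.push x→east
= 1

$ maze.move dir→east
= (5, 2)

$ maze.sense dir→east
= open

$ stack.push x→east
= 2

$ maze.move dir→east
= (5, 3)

$ maze.sense dir→east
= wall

$ maze.sense dir→north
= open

$ stack.push x→north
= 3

$ maze.move dir→north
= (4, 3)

$ maze.sense dir→east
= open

$ stack.push x→east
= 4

$ maze.move dir→east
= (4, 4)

$ maze.sense dir→north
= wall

$ stack.pop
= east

$ maze.move dir→west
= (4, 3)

$ maze.sense dir→north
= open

$ stack.push x→north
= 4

$ maze.move dir→north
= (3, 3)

$ maze.sense dir→north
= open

$ stack.push x→north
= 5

$ maze.move dir→north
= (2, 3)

$ maze.sense dir→east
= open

$ stack.push x→east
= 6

$ maze.move dir→east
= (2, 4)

$ maze.sense dir→north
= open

$ stack.push x→north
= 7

$ maze.move dir→north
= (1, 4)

$ maze.sense dir→north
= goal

$ maze.move dir→north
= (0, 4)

Answer: (0, 4)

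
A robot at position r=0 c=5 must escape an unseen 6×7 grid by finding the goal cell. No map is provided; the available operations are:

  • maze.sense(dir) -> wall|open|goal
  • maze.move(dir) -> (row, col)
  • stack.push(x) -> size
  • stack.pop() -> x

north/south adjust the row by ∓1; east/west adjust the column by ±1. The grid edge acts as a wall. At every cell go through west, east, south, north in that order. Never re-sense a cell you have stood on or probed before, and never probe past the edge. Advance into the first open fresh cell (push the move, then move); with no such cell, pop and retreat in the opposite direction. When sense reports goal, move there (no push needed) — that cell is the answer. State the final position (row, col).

Do: maze.sense[dir=west]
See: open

Do: stack.push[x=west]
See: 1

Do: maze.move[dir=west]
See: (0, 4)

Do: maze.sense[dir=west]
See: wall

Do: maze.sense[dir=south]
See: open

Do: stack.push[x=south]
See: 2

Do: maze.move[dir=south]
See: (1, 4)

Do: maze.sense[dir=west]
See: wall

Do: maze.sense[dir=east]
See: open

Do: stack.push[x=east]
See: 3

Do: maze.move[dir=east]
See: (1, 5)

Do: maze.sense[dir=east]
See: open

Do: stack.push[x=east]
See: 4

Do: maze.move[dir=east]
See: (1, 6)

Do: maze.sense[dir=south]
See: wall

Do: maze.sense[dir=north]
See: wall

Do: stack.pop[]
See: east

Do: maze.move[dir=west]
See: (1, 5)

Do: maze.sense[dir=south]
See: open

Do: stack.push[x=south]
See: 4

Do: maze.move[dir=south]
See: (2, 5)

Do: maze.sense[dir=west]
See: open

Do: stack.push[x=west]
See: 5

Do: maze.move[dir=west]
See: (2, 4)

Do: maze.sense[dir=west]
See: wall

Do: maze.sense[dir=south]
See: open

Do: stack.push[x=south]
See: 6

Do: maze.move[dir=south]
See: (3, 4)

Do: maze.sense[dir=west]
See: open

Do: stack.push[x=west]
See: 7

Do: maze.move[dir=west]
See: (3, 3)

Do: maze.sense[dir=west]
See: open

Do: stack.push[x=west]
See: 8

Do: maze.move[dir=west]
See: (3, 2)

Do: maze.sense[dir=west]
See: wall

Do: maze.sense[dir=south]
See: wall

Do: maze.sense[dir=north]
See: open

Do: stack.push[x=north]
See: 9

Do: maze.move[dir=north]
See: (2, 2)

Do: maze.sense[dir=west]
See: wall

Do: maze.sense[dir=north]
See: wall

Do: stack.pop[]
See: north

Do: maze.move[dir=south]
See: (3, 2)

Do: stack.pop[]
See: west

Do: maze.move[dir=east]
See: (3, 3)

Do: maze.sense[dir=south]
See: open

Do: stack.push[x=south]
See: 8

Do: maze.move[dir=south]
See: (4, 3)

Do: maze.sense[dir=east]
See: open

Do: stack.push[x=east]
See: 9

Do: maze.move[dir=east]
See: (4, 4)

Do: maze.sense[dir=east]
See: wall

Do: maze.sense[dir=south]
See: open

Do: stack.push[x=south]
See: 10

Do: maze.move[dir=south]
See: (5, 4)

Do: maze.sense[dir=west]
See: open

Do: stack.push[x=west]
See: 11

Do: maze.move[dir=west]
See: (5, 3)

Do: maze.sense[dir=west]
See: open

Do: stack.push[x=west]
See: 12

Do: maze.move[dir=west]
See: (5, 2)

Do: maze.sense[dir=west]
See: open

Do: stack.push[x=west]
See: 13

Do: maze.move[dir=west]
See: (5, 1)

Do: maze.sense[dir=west]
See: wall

Do: maze.sense[dir=north]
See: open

Do: stack.push[x=north]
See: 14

Do: maze.move[dir=north]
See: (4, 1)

Do: maze.sense[dir=west]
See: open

Do: stack.push[x=west]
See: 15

Do: maze.move[dir=west]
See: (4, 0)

Do: maze.sense[dir=north]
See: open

Do: stack.push[x=north]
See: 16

Do: maze.move[dir=north]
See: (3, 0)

Do: maze.sense[dir=north]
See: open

Do: stack.push[x=north]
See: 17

Do: maze.move[dir=north]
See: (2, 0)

Do: maze.sense[dir=north]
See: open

Do: stack.push[x=north]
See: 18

Do: maze.move[dir=north]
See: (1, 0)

Do: maze.sense[dir=east]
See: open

Do: stack.push[x=east]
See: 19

Do: maze.move[dir=east]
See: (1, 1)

Do: maze.sense[dir=north]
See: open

Do: stack.push[x=north]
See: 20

Do: maze.move[dir=north]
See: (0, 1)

Do: maze.sense[dir=west]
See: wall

Do: maze.sense[dir=east]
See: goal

Do: maze.move[dir=east]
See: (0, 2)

Answer: (0, 2)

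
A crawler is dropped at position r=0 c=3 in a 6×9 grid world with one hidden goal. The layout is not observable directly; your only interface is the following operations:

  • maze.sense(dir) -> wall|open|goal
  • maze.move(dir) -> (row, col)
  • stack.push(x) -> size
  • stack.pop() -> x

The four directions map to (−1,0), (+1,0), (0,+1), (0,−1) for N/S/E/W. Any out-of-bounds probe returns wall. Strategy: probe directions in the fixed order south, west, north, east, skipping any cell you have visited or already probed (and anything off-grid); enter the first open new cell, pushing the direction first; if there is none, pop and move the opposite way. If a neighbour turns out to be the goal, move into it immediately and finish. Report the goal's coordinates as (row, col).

Using maze.sense with south, and observe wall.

Calling maze.sense with west, which returns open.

Now I run stack.push with west, and get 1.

Then maze.move with west, — result: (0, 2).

Next I call maze.sense with south, and see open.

Using stack.push with south, → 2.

I call maze.move with south, — result: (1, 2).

I use maze.sense with south, : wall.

I call maze.sense with west, which returns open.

Next I call stack.push with west, giving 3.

Next I call maze.move with west, and observe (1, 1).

Now I run maze.sense with south, — result: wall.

Calling maze.sense with west, and get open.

Using stack.push with west, and get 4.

Next I call maze.move with west, → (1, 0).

I run maze.sense with south, and observe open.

I call stack.push with south, which returns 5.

I call maze.move with south, giving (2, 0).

I use maze.sense with south, : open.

Next I call stack.push with south, giving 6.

I try maze.move with south, and see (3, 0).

I try maze.sense with south, and get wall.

I try maze.sense with east, → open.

I invoke stack.push with east, — result: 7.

I use maze.move with east, — result: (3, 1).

Now I run maze.sense with south, : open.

I use stack.push with south, and get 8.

I call maze.move with south, and see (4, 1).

I invoke maze.sense with south, and observe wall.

Invoking maze.sense with east, — result: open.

Using stack.push with east, → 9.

I call maze.move with east, which returns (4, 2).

Invoking maze.sense with south, which returns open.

Using stack.push with south, which returns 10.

Calling maze.move with south, and get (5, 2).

Calling maze.sense with east, yielding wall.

Calling stack.pop, and observe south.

Then maze.move with north, → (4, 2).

I try maze.sense with north, giving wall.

I try maze.sense with east, : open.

Now I run stack.push with east, → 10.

Using maze.move with east, which returns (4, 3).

Using maze.sense with north, and observe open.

Using stack.push with north, giving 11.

Then maze.move with north, and see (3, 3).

Calling maze.sense with north, and get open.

Invoking stack.push with north, and see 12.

I invoke maze.move with north, yielding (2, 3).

Now I run maze.sense with east, : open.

Calling stack.push with east, and get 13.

I run maze.move with east, and see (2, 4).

I invoke maze.sense with south, and see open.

I try stack.push with south, and see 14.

I invoke maze.move with south, giving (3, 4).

Invoking maze.sense with south, and see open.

I use stack.push with south, — result: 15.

Using maze.move with south, : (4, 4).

I try maze.sense with south, and observe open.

Next I call stack.push with south, giving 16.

Using maze.move with south, and get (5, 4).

Next I call maze.sense with east, yielding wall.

Using stack.pop(), — result: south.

I run maze.move with north, which returns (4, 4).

Next I call maze.sense with east, : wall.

Now I run stack.pop, yielding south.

I try maze.move with north, yielding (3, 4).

Then maze.sense with east, → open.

Then stack.push with east, giving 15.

Now I run maze.move with east, which returns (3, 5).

Now I run maze.sense with north, → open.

Then stack.push with north, and see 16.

I invoke maze.move with north, : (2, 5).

I run maze.sense with north, which returns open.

Then stack.push with north, — result: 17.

I try maze.move with north, — result: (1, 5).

Then maze.sense with west, and get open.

I try stack.push with west, : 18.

Then maze.move with west, which returns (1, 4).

I use maze.sense with north, and get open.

I invoke stack.push with north, — result: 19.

Invoking maze.move with north, and see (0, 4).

I run maze.sense with east, and see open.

I try stack.push with east, yielding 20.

Next I call maze.move with east, — result: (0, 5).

Invoking maze.sense with east, and see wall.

I run stack.pop, : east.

Then maze.move with west, → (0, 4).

I use stack.pop, and see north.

Now I run maze.move with south, giving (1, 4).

I call stack.pop, and see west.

Calling maze.move with east, and observe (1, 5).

I call maze.sense with east, giving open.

I run stack.push with east, and get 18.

Invoking maze.move with east, and see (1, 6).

I call maze.sense with south, → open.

Using stack.push with south, yielding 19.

Then maze.move with south, → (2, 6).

Invoking maze.sense with south, and get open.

Now I run stack.push with south, and get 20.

Using maze.move with south, — result: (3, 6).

Using maze.sense with south, yielding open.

I run stack.push with south, — result: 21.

I try maze.move with south, and observe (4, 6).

Invoking maze.sense with south, → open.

Invoking stack.push with south, and observe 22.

Now I run maze.move with south, and observe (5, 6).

I call maze.sense with east, and get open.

I use stack.push with east, and see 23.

I try maze.move with east, which returns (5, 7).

I call maze.sense with north, and get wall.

Using maze.sense with east, which returns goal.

Calling maze.move with east, yielding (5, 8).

Answer: (5, 8)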